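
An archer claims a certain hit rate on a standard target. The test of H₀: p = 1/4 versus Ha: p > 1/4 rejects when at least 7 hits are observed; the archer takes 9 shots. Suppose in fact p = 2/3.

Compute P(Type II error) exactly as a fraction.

β = P(fail to reject H₀ | Ha true) = P(Y ≤ 6 | p = 2/3), Y ~ Binomial(9, 2/3).
Adding the binomial probabilities P(Y=0)+…+P(Y=6) at p = 2/3 gives 12259/19683.

12259/19683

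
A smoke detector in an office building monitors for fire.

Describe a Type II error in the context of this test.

With the conventional null hypothesis that there is no fire:
A Type II error is failing to reject H₀ when H₀ is false.
Here that means remaining silent when actually there is a fire.

A Type II error would mean concluding that there is no fire (or at least failing to establish that there is a fire) when in fact there is a fire.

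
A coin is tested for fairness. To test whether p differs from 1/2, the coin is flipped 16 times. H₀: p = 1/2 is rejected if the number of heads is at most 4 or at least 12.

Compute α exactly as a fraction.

2517/32768

The significance level is the null-hypothesis probability of the rejection region {≤4} ∪ {≥12}.
Each tail has probability (1 + 16 + 120 + 560 + 1820)/65536; doubling gives α = 5034/65536 = 2517/32768.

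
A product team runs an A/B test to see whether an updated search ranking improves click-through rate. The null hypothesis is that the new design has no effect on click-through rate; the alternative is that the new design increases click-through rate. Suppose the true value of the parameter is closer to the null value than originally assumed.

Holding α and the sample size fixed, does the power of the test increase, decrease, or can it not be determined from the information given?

It decreases.

A smaller departure from H₀ means the test statistic under Ha is distributed closer to where it would be under H₀; rejection becomes less likely.
Since power = 1 − β and β increases, power decreases.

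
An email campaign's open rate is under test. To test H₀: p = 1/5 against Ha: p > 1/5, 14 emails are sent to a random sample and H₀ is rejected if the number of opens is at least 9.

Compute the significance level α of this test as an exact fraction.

2331113/6103515625

Under H₀, Y ~ Binomial(14, 1/5), and α = P(Y ≥ 9).
Summing C(14,j)(1/5)^j(4/5)^{14−j} for j = 9,…,14 gives 2331113/6103515625.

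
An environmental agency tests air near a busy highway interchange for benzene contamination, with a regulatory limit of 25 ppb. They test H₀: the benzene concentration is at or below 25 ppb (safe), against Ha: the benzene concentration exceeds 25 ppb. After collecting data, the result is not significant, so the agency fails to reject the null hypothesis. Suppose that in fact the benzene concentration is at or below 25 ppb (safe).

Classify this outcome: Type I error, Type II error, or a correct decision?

The test retained a true H₀ — the decision matches the true state.

No error (correct decision).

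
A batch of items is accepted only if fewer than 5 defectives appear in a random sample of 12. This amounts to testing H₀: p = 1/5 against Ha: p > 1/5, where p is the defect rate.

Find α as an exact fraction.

3542749/48828125

α = P(reject H₀ | H₀ true) = P(K ≥ 5 | p = 1/5), K ~ Binomial(12, 1/5).
α = 1 − P(K ≤ 4) = 1 − 45285376/48828125 = 3542749/48828125.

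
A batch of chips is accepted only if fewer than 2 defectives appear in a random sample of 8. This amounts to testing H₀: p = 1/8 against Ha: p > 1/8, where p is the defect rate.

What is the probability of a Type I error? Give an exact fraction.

α = P(reject H₀ | H₀ true) = P(S ≥ 2 | p = 1/8), S ~ Binomial(8, 1/8).
α = 1 − P(S ≤ 1) = 1 − 12353145/16777216 = 4424071/16777216.

4424071/16777216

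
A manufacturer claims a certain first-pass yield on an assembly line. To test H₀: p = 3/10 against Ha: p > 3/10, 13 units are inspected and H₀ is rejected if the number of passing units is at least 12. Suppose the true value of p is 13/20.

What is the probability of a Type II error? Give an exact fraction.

9937124893407747/10240000000000000

β = P(fail to reject H₀ | Ha true) = P(S ≤ 11 | p = 13/20), S ~ Binomial(13, 13/20).
Summing C(13,j)·(13/20)^j·(7/20)^{13-j} for j = 0..11 gives 9937124893407747/10240000000000000.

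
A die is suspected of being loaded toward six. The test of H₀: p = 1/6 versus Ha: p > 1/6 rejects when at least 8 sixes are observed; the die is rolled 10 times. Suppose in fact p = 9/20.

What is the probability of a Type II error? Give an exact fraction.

2489876891491/2560000000000

A Type II error is failing to reject when Ha holds: with p = 9/20, β = P(K ≤ 7).
Summing C(10,j)·(9/20)^j·(11/20)^{10-j} for j = 0..7 gives 2489876891491/2560000000000.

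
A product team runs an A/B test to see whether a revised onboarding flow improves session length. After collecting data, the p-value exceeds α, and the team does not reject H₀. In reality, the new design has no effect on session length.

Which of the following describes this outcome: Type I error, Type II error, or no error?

The conventional null hypothesis here is that the new design has no effect on session length.
The test retained a true H₀ — the decision matches the true state.

No error (correct decision).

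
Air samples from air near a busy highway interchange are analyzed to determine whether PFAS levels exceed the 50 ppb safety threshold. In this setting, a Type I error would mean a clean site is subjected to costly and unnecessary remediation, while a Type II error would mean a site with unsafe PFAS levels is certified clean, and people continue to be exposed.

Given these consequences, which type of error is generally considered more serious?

Type II error

The Type II consequence (a site with unsafe PFAS levels is certified clean, and people continue to be exposed) is more severe than the Type I consequence (a clean site is subjected to costly and unnecessary remediation).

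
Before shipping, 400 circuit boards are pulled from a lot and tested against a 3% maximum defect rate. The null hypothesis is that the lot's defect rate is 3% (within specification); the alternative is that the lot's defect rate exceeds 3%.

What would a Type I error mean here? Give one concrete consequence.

A Type I error would mean concluding that the lot's defect rate exceeds 3% when in fact the lot's defect rate is 3% (within specification). Consequence: an acceptable shipment is needlessly reworked at extra cost.

A Type I error is rejecting H₀ when H₀ is true.
Here that means rejecting the lot and scrapping or reworking it when actually the lot's defect rate is 3% (within specification).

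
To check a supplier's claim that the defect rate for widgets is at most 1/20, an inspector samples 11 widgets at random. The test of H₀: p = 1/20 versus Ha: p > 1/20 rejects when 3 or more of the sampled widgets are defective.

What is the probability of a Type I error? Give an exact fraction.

α = P(reject H₀ | H₀ true) = P(Y ≥ 3 | p = 1/20), Y ~ Binomial(11, 1/20).
α = 1 − P(Y ≤ 2) = 1 − 322687697779/327680000000 = 4992302221/327680000000.

4992302221/327680000000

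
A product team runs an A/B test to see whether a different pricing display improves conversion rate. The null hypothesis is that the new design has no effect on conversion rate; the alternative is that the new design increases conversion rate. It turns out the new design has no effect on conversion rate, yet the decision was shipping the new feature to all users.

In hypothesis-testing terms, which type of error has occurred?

'Shipping the new feature to all users' corresponds to rejecting H₀.
H₀ was rejected but H₀ is true — a Type I error (false positive).

Type I error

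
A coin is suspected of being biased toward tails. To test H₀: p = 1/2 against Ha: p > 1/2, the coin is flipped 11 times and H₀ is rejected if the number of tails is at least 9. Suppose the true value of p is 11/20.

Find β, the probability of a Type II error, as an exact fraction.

β = P(fail to reject H₀ | Ha true) = P(S ≤ 8 | p = 11/20), S ~ Binomial(11, 11/20).
Summing C(11,j)·(11/20)^j·(9/20)^{11-j} for j = 0..8 gives 38288445266097/40960000000000.

38288445266097/40960000000000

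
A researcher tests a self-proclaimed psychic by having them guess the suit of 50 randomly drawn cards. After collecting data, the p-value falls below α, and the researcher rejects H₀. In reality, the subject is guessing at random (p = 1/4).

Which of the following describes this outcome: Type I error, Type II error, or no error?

The conventional null hypothesis here is that the subject is guessing at random (p = 1/4).
H₀ was rejected, but H₀ is actually true.
Rejecting a true null hypothesis is a Type I error (false positive).

Type I error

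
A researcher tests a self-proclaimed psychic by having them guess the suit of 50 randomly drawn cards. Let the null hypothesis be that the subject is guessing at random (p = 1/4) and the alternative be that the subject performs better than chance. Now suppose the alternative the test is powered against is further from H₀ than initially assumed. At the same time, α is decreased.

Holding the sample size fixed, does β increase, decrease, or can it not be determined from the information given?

The first change alone would make β decrease; the second alone would make β increase. Which effect dominates depends on the magnitudes, which are not given.

Cannot be determined from the information given.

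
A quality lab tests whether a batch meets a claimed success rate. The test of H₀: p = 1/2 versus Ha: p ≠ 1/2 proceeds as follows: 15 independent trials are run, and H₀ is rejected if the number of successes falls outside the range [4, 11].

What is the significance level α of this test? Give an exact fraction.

The significance level is the null-hypothesis probability of the rejection region {≤3} ∪ {≥12}.
Each tail has probability (1 + 15 + 105 + 455)/32768; doubling gives α = 1152/32768 = 9/256.

9/256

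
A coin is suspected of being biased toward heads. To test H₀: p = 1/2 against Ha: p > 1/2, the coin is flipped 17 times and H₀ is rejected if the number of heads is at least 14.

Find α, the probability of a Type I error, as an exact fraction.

417/65536

Under H₀, Y ~ Binomial(17, 1/2), and α = P(Y ≥ 14).
Summing the upper tail: (680 + 136 + 17 + 1) / 2^17 = 834/131072 = 417/65536.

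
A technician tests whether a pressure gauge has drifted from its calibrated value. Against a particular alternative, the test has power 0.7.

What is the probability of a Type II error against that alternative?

Power = 1 − β, so β = 1 − 0.7 = 0.3.

0.3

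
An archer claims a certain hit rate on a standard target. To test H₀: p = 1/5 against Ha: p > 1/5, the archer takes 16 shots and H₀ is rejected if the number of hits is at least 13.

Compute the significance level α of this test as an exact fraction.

The Type I error probability is α = P(Y ≥ 13) computed under H₀, where Y ~ Binomial(16, 1/5).
Adding the binomial terms for j = 13 through 16 with p = 1/5 yields 1513/6103515625.

1513/6103515625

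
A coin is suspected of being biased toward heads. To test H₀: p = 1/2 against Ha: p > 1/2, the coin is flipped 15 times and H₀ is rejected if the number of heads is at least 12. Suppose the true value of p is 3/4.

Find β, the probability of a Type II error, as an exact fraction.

β = P(fail to reject H₀ | Ha true) = P(X ≤ 11 | p = 3/4), X ~ Binomial(15, 3/4).
Summing C(15,j)·(3/4)^j·(1/4)^{15-j} for j = 0..11 gives 144609703/268435456.

144609703/268435456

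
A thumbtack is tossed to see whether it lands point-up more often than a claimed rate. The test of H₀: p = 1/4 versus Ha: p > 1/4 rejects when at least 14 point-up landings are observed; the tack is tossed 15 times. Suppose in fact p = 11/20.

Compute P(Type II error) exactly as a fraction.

A Type II error is failing to reject when Ha holds: with p = 11/20, β = P(X ≤ 13).
Adding the binomial probabilities P(X=0)+…+P(X=13) at p = 11/20 gives 16356278262148423407/16384000000000000000.

16356278262148423407/16384000000000000000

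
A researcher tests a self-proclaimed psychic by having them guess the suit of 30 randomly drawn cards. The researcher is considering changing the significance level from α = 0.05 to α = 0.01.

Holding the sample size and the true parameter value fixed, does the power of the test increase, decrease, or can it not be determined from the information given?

A smaller α moves the rejection region further into the tail. With the alternative true, more outcomes now fall outside the rejection region, so failing to reject becomes more likely.
Since power = 1 − β and β increases, power decreases.

It decreases.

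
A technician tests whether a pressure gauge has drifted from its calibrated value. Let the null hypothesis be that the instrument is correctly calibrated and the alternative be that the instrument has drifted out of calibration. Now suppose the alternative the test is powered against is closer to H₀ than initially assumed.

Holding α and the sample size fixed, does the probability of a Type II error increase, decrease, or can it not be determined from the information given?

It increases.

A smaller departure from H₀ means the test statistic under Ha is distributed closer to where it would be under H₀; rejection becomes less likely.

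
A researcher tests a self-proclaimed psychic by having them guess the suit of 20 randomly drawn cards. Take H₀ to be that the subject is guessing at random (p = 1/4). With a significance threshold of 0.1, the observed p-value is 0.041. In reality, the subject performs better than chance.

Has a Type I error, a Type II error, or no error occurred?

No error (correct decision).

Since p = 0.041 < α = 0.1, H₀ is rejected.
H₀ is false (actually the subject performs better than chance).
The decision matches the true state — no error.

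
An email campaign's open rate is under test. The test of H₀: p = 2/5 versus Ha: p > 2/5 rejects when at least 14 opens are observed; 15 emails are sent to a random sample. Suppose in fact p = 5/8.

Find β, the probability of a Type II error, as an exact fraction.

Under the alternative p = 5/8, Y ~ Binomial(15, 5/8); β is the probability the test does not reject, P(Y < 14).
Summing C(15,j)·(5/8)^j·(3/8)^{15-j} for j = 0..13 gives 17439598153791/17592186044416.

17439598153791/17592186044416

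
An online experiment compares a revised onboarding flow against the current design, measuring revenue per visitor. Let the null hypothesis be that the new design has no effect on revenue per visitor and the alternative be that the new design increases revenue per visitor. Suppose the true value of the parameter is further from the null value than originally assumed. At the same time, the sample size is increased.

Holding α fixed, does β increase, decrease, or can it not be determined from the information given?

A bigger departure from H₀ is easier for the test to detect, so it fails to reject less often. More data shrinks sampling variability; the test statistic under Ha concentrates further from the null value, making rejection more likely. Both changes push β in the same direction.

It decreases.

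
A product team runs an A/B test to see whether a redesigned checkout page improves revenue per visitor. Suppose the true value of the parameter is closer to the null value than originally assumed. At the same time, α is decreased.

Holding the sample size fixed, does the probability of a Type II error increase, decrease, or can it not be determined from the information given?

When the true parameter is near the null value, the test has a harder time distinguishing Ha from H₀. Lowering α raises the bar for rejection; under Ha, the test now fails to reject on outcomes it previously would have rejected. Both changes push β in the same direction.

It increases.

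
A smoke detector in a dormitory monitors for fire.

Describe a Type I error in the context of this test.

A Type I error would mean concluding that there is a fire when in fact there is no fire.

With the conventional null hypothesis that there is no fire:
A Type I error is rejecting H₀ when H₀ is true.
Here that means sounding the alarm and evacuating the building when actually there is no fire.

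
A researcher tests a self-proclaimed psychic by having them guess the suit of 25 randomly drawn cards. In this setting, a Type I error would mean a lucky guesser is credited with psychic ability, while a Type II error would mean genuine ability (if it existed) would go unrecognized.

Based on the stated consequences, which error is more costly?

Type I error

The Type I consequence (a lucky guesser is credited with psychic ability) is more severe than the Type II consequence (genuine ability (if it existed) would go unrecognized).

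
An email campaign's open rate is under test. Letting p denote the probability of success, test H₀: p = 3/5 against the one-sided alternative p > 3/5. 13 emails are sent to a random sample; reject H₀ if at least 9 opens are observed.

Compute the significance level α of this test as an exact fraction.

Under H₀, X ~ Binomial(13, 3/5), and α = P(X ≥ 9).
Summing C(13,j)(3/5)^j(2/5)^{13−j} for j = 9,…,13 gives 86191857/244140625.

86191857/244140625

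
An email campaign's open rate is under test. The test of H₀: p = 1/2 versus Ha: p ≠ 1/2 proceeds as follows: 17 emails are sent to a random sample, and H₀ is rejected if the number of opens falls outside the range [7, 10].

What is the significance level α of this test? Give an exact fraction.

The significance level is the null-hypothesis probability of the rejection region {≤6} ∪ {≥11}.
Each tail has probability (1 + 17 + 136 + 680 + 2380 + 6188 + 12376)/131072; doubling gives α = 43556/131072 = 10889/32768.

10889/32768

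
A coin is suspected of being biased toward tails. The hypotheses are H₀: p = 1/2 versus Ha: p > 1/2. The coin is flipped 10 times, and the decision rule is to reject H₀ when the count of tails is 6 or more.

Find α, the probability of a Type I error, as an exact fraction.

193/512

The Type I error probability is α = P(K ≥ 6) computed under H₀, where K ~ Binomial(10, 1/2).
That's C(10,6) + C(10,7) + C(10,8) + C(10,9) + C(10,10) over 2^10, i.e. (210 + 120 + 45 + 10 + 1)/1024 = 386/1024 = 193/512.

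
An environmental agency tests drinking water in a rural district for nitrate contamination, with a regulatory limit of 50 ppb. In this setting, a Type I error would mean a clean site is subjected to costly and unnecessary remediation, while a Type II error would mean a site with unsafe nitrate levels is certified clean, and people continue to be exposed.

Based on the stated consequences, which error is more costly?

Type II error

The Type II consequence (a site with unsafe nitrate levels is certified clean, and people continue to be exposed) is more severe than the Type I consequence (a clean site is subjected to costly and unnecessary remediation).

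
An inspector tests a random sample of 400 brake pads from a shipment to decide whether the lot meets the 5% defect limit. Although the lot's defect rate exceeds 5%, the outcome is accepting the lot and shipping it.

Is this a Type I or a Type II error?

The null hypothesis here is that the lot's defect rate is 5% (within specification).
'Accepting the lot and shipping it' corresponds to failing to reject H₀.
H₀ was not rejected but H₀ is false — a Type II error (false negative).

Type II error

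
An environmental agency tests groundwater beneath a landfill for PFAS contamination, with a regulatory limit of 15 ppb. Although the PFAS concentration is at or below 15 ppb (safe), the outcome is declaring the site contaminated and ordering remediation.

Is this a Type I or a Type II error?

Type I error

The null hypothesis here is that the PFAS concentration is at or below 15 ppb (safe).
'Declaring the site contaminated and ordering remediation' corresponds to rejecting H₀.
H₀ was rejected but H₀ is true — a Type I error (false positive).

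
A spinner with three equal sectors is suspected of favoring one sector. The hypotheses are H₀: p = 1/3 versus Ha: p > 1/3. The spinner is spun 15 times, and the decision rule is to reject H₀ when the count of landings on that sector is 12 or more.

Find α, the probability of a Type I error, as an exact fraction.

The Type I error probability is α = P(Y ≥ 12) computed under H₀, where Y ~ Binomial(15, 1/3).
Summing C(15,j)(1/3)^j(2/3)^{15−j} for j = 12,…,15 gives 4091/14348907.

4091/14348907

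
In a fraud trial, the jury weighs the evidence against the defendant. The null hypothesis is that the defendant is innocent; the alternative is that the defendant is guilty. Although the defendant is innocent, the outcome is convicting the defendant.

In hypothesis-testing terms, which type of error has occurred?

'Convicting the defendant' corresponds to rejecting H₀.
H₀ was rejected but H₀ is true — a Type I error (false positive).

Type I error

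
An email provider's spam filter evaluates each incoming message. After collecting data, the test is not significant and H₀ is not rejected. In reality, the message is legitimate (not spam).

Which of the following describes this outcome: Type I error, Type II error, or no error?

The conventional null hypothesis here is that the message is legitimate (not spam).
The test retained a true H₀ — the decision matches the true state.

Neither — the decision is correct.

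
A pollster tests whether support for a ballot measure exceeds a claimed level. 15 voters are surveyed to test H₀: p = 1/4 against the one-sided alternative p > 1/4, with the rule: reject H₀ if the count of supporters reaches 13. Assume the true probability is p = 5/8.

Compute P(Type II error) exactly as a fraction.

33725631854457/35184372088832

Under the alternative p = 5/8, S ~ Binomial(15, 5/8); β is the probability the test does not reject, P(S < 13).
Equivalently, β = 1 − P(S ≥ 13) = 33725631854457/35184372088832.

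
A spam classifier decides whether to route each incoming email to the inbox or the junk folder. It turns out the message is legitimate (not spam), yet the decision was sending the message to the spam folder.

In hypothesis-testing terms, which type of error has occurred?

Type I error

The null hypothesis here is that the message is legitimate (not spam).
'Sending the message to the spam folder' corresponds to rejecting H₀.
H₀ was rejected but H₀ is true — a Type I error (false positive).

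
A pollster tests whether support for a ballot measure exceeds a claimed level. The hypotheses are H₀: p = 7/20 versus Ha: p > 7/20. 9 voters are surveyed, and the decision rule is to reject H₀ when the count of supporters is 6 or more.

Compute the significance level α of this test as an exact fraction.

6859289647/128000000000

Under H₀, X ~ Binomial(9, 7/20), and α = P(X ≥ 6).
Summing C(9,j)(7/20)^j(13/20)^{9−j} for j = 6,…,9 gives 6859289647/128000000000.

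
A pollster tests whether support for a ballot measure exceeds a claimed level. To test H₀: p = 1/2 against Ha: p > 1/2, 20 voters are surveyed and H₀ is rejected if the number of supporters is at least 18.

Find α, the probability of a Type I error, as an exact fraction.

α = P(reject H₀ | H₀ true) = P(S ≥ 18 | p = 1/2), with S ~ Binomial(20, 1/2).
Summing the upper tail: (190 + 20 + 1) / 2^20 = 211/1048576.

211/1048576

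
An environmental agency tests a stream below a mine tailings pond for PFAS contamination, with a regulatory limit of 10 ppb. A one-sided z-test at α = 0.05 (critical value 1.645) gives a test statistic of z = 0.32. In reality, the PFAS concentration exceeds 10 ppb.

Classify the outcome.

Type II error

The conventional null hypothesis is that the PFAS concentration is at or below 10 ppb (safe).
Since z = 0.32 ≤ z* = 1.645, H₀ is not rejected.
H₀ is false (actually the PFAS concentration exceeds 10 ppb).
Failing to reject a false H₀ is a Type II error.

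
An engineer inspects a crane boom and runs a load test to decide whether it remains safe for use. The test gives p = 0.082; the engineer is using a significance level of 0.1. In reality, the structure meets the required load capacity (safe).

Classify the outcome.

The conventional null hypothesis is that the structure meets the required load capacity (safe).
Since p = 0.082 < α = 0.1, H₀ is rejected.
H₀ is true (actually the structure meets the required load capacity (safe)).
Rejecting a true H₀ is a Type I error.

Type I error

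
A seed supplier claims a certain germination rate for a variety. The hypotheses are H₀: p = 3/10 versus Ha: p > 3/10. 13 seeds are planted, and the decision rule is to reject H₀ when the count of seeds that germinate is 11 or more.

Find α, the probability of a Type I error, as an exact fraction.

90876411/1250000000000

Under H₀, Y ~ Binomial(13, 3/10), and α = P(Y ≥ 11).
Summing C(13,j)(3/10)^j(7/10)^{13−j} for j = 11,…,13 gives 90876411/1250000000000.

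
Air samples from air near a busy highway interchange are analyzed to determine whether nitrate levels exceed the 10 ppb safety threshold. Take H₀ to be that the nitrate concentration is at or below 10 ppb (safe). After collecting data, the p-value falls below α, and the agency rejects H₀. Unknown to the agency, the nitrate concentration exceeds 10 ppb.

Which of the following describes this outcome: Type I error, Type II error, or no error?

Neither — the decision is correct.

The test rejected a false H₀ — the decision matches the true state.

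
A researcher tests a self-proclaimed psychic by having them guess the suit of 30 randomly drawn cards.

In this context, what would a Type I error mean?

With the conventional null hypothesis that the subject is guessing at random (p = 1/4):
A Type I error is rejecting H₀ when H₀ is true.
Here that means concluding the subject has some ability beyond chance when actually the subject is guessing at random (p = 1/4).

A Type I error would mean concluding that the subject performs better than chance when in fact the subject is guessing at random (p = 1/4).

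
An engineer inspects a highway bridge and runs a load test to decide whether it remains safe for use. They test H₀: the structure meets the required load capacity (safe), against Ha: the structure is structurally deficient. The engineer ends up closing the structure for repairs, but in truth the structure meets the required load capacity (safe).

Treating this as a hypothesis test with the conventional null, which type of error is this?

'Closing the structure for repairs' corresponds to rejecting H₀.
H₀ was rejected but H₀ is true — a Type I error (false positive).

Type I error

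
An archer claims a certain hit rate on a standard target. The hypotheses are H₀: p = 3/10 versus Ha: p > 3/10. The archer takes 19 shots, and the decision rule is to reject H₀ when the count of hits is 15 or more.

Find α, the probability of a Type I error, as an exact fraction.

7448847648561/500000000000000000

Under H₀, X ~ Binomial(19, 3/10), and α = P(X ≥ 15).
P(X ≥ 15) = Σ_{j=15}^{19} C(19,j)·(3/10)^j·(7/10)^{19-j} = 7448847648561/500000000000000000.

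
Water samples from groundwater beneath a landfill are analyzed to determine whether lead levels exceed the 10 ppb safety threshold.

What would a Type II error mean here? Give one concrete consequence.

With the conventional null hypothesis that the lead concentration is at or below 10 ppb (safe):
A Type II error is failing to reject H₀ when H₀ is false.
Here that means certifying the site as safe when actually the lead concentration exceeds 10 ppb.

A Type II error would mean concluding that the lead concentration is at or below 10 ppb (safe) (or at least failing to establish that the lead concentration exceeds 10 ppb) when in fact the lead concentration exceeds 10 ppb. Consequence: a site with unsafe lead levels is certified clean, and people continue to be exposed.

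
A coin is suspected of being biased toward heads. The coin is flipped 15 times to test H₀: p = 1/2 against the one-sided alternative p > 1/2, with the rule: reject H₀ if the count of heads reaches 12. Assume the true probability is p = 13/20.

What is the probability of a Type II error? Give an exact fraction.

β = P(fail to reject H₀ | Ha true) = P(Y ≤ 11 | p = 13/20), Y ~ Binomial(15, 13/20).
Summing C(15,j)·(13/20)^j·(7/20)^{15-j} for j = 0..11 gives 6777270377107586237/8192000000000000000.

6777270377107586237/8192000000000000000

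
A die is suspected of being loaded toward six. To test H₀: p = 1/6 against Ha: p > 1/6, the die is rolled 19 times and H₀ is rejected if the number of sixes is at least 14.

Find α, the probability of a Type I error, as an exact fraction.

1620229/25389989167104

The Type I error probability is α = P(X ≥ 14) computed under H₀, where X ~ Binomial(19, 1/6).
Summing C(19,j)(1/6)^j(5/6)^{19−j} for j = 14,…,19 gives 1620229/25389989167104.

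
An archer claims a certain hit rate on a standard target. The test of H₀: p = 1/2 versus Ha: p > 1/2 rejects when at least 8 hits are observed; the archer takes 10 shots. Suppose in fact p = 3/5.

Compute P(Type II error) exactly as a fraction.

8131936/9765625

Under the alternative p = 3/5, K ~ Binomial(10, 3/5); β is the probability the test does not reject, P(K < 8).
Adding the binomial probabilities P(K=0)+…+P(K=7) at p = 3/5 gives 8131936/9765625.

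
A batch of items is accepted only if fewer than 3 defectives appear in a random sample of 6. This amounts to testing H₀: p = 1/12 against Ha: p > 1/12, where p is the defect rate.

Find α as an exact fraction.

14251/1492992

α = P(reject H₀ | H₀ true) = P(S ≥ 3 | p = 1/12), S ~ Binomial(6, 1/12).
Via the complement, α = 1 − Σ_{j=0}^{2} C(6,j)(1/12)^j(11/12)^{6-j} = 14251/1492992.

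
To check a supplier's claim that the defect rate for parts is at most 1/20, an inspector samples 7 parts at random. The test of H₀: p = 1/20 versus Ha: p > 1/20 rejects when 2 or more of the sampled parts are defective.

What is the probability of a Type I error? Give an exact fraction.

28403547/640000000

Under H₀, S ~ Binomial(7, 1/20); the Type I error rate is P(S ≥ 2).
α = 1 − P(S ≤ 1) = 1 − 611596453/640000000 = 28403547/640000000.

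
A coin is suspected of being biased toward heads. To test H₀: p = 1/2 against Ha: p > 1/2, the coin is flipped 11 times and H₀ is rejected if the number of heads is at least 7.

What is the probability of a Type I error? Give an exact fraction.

The Type I error probability is α = P(Y ≥ 7) computed under H₀, where Y ~ Binomial(11, 1/2).
Summing the upper tail: (330 + 165 + 55 + 11 + 1) / 2^11 = 562/2048 = 281/1024.

281/1024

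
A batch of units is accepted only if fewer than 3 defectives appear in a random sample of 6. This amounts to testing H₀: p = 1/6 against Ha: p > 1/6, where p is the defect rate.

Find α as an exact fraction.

1453/23328

α = P(reject H₀ | H₀ true) = P(K ≥ 3 | p = 1/6), K ~ Binomial(6, 1/6).
Computing the lower-tail complement: 1 − 21875/23328 = 1453/23328.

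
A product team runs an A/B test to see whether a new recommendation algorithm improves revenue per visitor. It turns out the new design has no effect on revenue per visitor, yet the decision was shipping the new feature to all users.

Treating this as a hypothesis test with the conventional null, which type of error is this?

Type I error

The null hypothesis here is that the new design has no effect on revenue per visitor.
'Shipping the new feature to all users' corresponds to rejecting H₀.
H₀ was rejected but H₀ is true — a Type I error (false positive).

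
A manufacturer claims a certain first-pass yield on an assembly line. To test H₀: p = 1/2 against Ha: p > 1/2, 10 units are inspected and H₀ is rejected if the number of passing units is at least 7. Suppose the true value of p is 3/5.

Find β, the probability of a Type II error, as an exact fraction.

Under the alternative p = 3/5, Y ~ Binomial(10, 3/5); β is the probability the test does not reject, P(Y < 7).
Summing C(10,j)·(3/5)^j·(2/5)^{10-j} for j = 0..6 gives 6032416/9765625.

6032416/9765625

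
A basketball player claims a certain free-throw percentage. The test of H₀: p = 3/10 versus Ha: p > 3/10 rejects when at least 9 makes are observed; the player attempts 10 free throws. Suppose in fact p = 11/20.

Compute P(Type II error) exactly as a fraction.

10001847283209/10240000000000

A Type II error is failing to reject when Ha holds: with p = 11/20, β = P(S ≤ 8).
Summing C(10,j)·(11/20)^j·(9/20)^{10-j} for j = 0..8 gives 10001847283209/10240000000000.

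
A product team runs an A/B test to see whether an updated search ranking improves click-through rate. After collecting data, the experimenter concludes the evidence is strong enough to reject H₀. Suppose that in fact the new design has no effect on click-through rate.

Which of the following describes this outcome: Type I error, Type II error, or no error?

Type I error

The conventional null hypothesis here is that the new design has no effect on click-through rate.
H₀ was rejected, but H₀ is actually true.
Rejecting a true null hypothesis is a Type I error (false positive).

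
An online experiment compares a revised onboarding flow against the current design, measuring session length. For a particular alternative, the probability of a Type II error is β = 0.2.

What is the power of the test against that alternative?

0.8

Power = 1 − β = 1 − 0.2 = 0.8.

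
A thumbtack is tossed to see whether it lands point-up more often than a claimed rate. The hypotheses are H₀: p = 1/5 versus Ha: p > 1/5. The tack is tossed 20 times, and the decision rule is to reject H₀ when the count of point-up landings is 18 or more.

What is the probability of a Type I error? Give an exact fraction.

3121/95367431640625

The Type I error probability is α = P(Y ≥ 18) computed under H₀, where Y ~ Binomial(20, 1/5).
Summing C(20,j)(1/5)^j(4/5)^{20−j} for j = 18,…,20 gives 3121/95367431640625.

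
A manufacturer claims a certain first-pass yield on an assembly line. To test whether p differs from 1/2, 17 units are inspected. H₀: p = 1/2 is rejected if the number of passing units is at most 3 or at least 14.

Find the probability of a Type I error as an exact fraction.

417/32768

The significance level is the null-hypothesis probability of the rejection region {≤3} ∪ {≥14}.
Each tail has probability (1 + 17 + 136 + 680)/131072; doubling gives α = 1668/131072 = 417/32768.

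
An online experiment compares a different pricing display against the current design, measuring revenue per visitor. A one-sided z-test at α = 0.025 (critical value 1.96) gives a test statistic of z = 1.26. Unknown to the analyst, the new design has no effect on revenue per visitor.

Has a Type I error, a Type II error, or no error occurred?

No error (correct decision).

The conventional null hypothesis is that the new design has no effect on revenue per visitor.
Since z = 1.26 ≤ z* = 1.96, H₀ is not rejected.
H₀ is true (actually the new design has no effect on revenue per visitor).
The decision matches the true state — no error.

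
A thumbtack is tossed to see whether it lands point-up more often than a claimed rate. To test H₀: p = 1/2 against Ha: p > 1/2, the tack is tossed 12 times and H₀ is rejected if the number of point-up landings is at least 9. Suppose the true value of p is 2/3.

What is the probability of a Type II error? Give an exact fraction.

A Type II error is failing to reject when Ha holds: with p = 2/3, β = P(S ≤ 8).
Summing C(12,j)·(2/3)^j·(1/3)^{12-j} for j = 0..8 gives 107515/177147.

107515/177147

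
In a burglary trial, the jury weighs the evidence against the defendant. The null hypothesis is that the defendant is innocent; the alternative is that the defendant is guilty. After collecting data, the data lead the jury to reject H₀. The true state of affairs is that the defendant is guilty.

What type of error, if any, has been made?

No error — this is a correct decision.

The test rejected a false H₀ — the decision matches the true state.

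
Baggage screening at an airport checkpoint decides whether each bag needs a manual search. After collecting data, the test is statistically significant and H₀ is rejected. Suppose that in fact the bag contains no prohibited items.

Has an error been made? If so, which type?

Type I error

The conventional null hypothesis here is that the bag contains no prohibited items.
H₀ was rejected, but H₀ is actually true.
Rejecting a true null hypothesis is a Type I error (false positive).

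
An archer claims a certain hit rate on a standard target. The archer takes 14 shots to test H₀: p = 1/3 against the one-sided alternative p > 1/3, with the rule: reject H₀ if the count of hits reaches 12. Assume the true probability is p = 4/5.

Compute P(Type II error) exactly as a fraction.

β = P(fail to reject H₀ | Ha true) = P(X ≤ 11 | p = 4/5), X ~ Binomial(14, 4/5).
Summing C(14,j)·(4/5)^j·(1/5)^{14-j} for j = 0..11 gives 3368829417/6103515625.

3368829417/6103515625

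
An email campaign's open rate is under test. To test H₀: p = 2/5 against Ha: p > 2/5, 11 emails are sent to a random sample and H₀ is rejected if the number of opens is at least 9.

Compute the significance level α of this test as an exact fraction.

Under H₀, X ~ Binomial(11, 2/5), and α = P(X ≥ 9).
P(X ≥ 9) = Σ_{j=9}^{11} C(11,j)·(2/5)^j·(3/5)^{11-j} = 57856/9765625.

57856/9765625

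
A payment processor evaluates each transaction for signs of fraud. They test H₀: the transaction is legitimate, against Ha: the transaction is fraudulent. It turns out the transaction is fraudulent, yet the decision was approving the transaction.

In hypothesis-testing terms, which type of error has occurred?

Type II error

'Approving the transaction' corresponds to failing to reject H₀.
H₀ was not rejected but H₀ is false — a Type II error (false negative).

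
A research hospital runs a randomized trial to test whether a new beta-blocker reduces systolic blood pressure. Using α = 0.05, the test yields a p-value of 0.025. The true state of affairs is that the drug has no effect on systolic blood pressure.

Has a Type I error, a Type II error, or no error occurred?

Type I error

The conventional null hypothesis is that the drug has no effect on systolic blood pressure.
Since p = 0.025 < α = 0.05, H₀ is rejected.
H₀ is true (actually the drug has no effect on systolic blood pressure).
Rejecting a true H₀ is a Type I error.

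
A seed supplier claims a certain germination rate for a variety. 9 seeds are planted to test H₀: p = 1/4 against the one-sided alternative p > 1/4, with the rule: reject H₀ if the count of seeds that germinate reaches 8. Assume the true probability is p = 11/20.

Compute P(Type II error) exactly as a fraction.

123069745737/128000000000

β = P(fail to reject H₀ | Ha true) = P(S ≤ 7 | p = 11/20), S ~ Binomial(9, 11/20).
Equivalently, β = 1 − P(S ≥ 8) = 123069745737/128000000000.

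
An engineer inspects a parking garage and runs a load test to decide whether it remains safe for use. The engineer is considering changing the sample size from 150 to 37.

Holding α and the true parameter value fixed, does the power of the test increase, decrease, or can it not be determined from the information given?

It decreases.

A smaller sample increases the standard error, so the sampling distributions under H₀ and Ha overlap more.
Since power = 1 − β and β increases, power decreases.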